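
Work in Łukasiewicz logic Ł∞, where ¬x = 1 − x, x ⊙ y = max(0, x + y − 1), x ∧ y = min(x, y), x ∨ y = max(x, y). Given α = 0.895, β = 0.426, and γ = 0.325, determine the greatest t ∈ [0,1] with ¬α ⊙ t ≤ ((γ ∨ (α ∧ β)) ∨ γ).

1.000

¬α = 1 − 0.895 = 0.105
So the left factor is ¬α = 0.105.
α ∧ β = min(0.895, 0.426) = 0.426
γ ∨ (α ∧ β) = max(0.325, 0.426) = 0.426
(γ ∨ (α ∧ β)) ∨ γ = max(0.426, 0.325) = 0.426
So the right-hand bound is (γ ∨ (α ∧ β)) ∨ γ = 0.426.
The residuum of the Łukasiewicz t-norm gives the supremum: min(1, 1 − 0.105 + 0.426).
1 − 0.105 + 0.426 = 1.321, so t = min(1, 1.321) = 1.000.
Check: 0.105 ⊙ 1.000 = max(0, 0.105) = 0.105 ≤ 0.426.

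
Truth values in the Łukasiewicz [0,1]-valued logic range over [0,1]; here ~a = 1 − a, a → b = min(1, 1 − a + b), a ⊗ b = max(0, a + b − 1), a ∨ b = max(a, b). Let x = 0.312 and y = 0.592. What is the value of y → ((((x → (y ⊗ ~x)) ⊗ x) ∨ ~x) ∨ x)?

~x = 1 − 0.312 = 0.688
y ⊗ ~x = max(0, 0.592 + 0.688 − 1) = max(0, 0.280) = 0.280
x → (y ⊗ ~x) = min(1, 1 − 0.312 + 0.280) = min(1, 0.968) = 0.968
(x → (y ⊗ ~x)) ⊗ x = max(0, 0.968 + 0.312 − 1) = max(0, 0.280) = 0.280
((x → (y ⊗ ~x)) ⊗ x) ∨ ~x = max(0.280, 0.688) = 0.688
(((x → (y ⊗ ~x)) ⊗ x) ∨ ~x) ∨ x = max(0.688, 0.312) = 0.688
y → ((((x → (y ⊗ ~x)) ⊗ x) ∨ ~x) ∨ x) = min(1, 1 − 0.592 + 0.688) = min(1, 1.096) = 1.000

1.000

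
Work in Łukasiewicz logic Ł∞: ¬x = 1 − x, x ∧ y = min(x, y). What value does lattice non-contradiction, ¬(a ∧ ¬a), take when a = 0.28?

0.72

¬a = 1 − 0.28 = 0.72
a ∧ ¬a = min(0.28, 0.72) = 0.28
¬(a ∧ ¬a) = 1 − 0.28 = 0.72
(The value 0.72 < 1 shows this instance is not satisfied; not a Ł∞-tautology — its value is 1 − min(a, 1−a).)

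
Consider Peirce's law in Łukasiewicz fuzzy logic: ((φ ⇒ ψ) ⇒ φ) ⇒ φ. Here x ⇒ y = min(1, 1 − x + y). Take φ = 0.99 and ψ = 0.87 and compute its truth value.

0.99

φ ⇒ ψ = min(1, 1 − 0.99 + 0.87) = min(1, 0.88) = 0.88
(φ ⇒ ψ) ⇒ φ = min(1, 1 − 0.88 + 0.99) = min(1, 1.11) = 1.00
((φ ⇒ ψ) ⇒ φ) ⇒ φ = min(1, 1 − 1.00 + 0.99) = min(1, 0.99) = 0.99
(The value 0.99 < 1 shows this instance is not satisfied; not a Ł∞-tautology in general.)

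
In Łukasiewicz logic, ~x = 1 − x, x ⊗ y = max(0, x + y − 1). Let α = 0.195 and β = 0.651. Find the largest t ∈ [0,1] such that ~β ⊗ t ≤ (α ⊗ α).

~β = 1 − 0.651 = 0.349
So the left factor is ~β = 0.349.
α ⊗ α = max(0, 0.195 + 0.195 − 1) = max(0, -0.610) = 0.000
So the right-hand bound is α ⊗ α = 0.000.
The residuum of the Łukasiewicz t-norm gives the supremum: min(1, 1 − 0.349 + 0.000).
1 − 0.349 + 0.000 = 0.651, so t = min(1, 0.651) = 0.651.
Check: 0.349 ⊗ 0.651 = max(0, 0.000) = 0.000 ≤ 0.000.

0.651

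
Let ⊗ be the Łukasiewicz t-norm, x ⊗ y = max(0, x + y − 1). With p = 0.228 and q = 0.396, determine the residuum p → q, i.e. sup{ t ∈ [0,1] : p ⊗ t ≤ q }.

The residuum of the Łukasiewicz t-norm gives the supremum: min(1, 1 − 0.228 + 0.396).
1 − 0.228 + 0.396 = 1.168, so t = min(1, 1.168) = 1.000.
Check: 0.228 ⊗ 1.000 = max(0, 0.228) = 0.228 ≤ 0.396.

1.000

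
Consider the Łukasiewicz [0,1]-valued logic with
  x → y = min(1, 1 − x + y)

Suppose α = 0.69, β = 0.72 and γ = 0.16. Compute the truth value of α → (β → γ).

0.75

β → γ = min(1, 1 − 0.72 + 0.16) = min(1, 0.44) = 0.44
α → (β → γ) = min(1, 1 − 0.69 + 0.44) = min(1, 0.75) = 0.75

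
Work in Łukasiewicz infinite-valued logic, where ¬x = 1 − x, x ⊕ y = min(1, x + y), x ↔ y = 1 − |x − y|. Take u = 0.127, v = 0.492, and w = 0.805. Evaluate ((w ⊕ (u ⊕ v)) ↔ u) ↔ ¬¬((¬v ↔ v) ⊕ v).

u ⊕ v = min(1, 0.127 + 0.492) = min(1, 0.619) = 0.619
w ⊕ (u ⊕ v) = min(1, 0.805 + 0.619) = min(1, 1.424) = 1.000
(w ⊕ (u ⊕ v)) ↔ u = 1 − |1.000 − 0.127| = 1 − 0.873 = 0.127
¬v = 1 − 0.492 = 0.508
¬v ↔ v = 1 − |0.508 − 0.492| = 1 − 0.016 = 0.984
(¬v ↔ v) ⊕ v = min(1, 0.984 + 0.492) = min(1, 1.476) = 1.000
¬((¬v ↔ v) ⊕ v) = 1 − 1.000 = 0.000
¬¬((¬v ↔ v) ⊕ v) = 1 − 0.000 = 1.000
((w ⊕ (u ⊕ v)) ↔ u) ↔ ¬¬((¬v ↔ v) ⊕ v) = 1 − |0.127 − 1.000| = 1 − 0.873 = 0.127

0.127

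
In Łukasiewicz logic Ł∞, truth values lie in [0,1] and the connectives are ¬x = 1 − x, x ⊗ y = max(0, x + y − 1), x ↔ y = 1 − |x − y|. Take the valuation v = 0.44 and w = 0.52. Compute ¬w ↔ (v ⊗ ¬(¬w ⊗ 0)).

¬w = 1 − 0.52 = 0.48
¬w ⊗ 0 = max(0, 0.48 + 0.00 − 1) = max(0, -0.52) = 0.00
¬(¬w ⊗ 0) = 1 − 0.00 = 1.00
v ⊗ ¬(¬w ⊗ 0) = max(0, 0.44 + 1.00 − 1) = max(0, 0.44) = 0.44
¬w ↔ (v ⊗ ¬(¬w ⊗ 0)) = 1 − |0.48 − 0.44| = 1 − 0.04 = 0.96

0.96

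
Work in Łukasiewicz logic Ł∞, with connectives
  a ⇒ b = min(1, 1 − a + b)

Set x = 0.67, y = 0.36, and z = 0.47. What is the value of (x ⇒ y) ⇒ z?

0.78

x ⇒ y = min(1, 1 − 0.67 + 0.36) = min(1, 0.69) = 0.69
(x ⇒ y) ⇒ z = min(1, 1 − 0.69 + 0.47) = min(1, 0.78) = 0.78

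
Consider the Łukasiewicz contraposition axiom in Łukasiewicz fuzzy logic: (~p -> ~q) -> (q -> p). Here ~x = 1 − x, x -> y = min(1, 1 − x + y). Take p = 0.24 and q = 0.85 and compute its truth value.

1.00

~p = 1 − 0.24 = 0.76
~q = 1 − 0.85 = 0.15
~p -> ~q = min(1, 1 − 0.76 + 0.15) = min(1, 0.39) = 0.39
q -> p = min(1, 1 − 0.85 + 0.24) = min(1, 0.39) = 0.39
(~p -> ~q) -> (q -> p) = min(1, 1 − 0.39 + 0.39) = min(1, 1.00) = 1.00
(As expected: an axiom of Ł∞, always 1.)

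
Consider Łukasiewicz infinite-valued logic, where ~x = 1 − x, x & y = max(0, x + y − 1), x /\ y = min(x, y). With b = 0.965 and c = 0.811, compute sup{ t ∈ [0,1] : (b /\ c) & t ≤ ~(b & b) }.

0.259

b /\ c = min(0.965, 0.811) = 0.811
So the left factor is b /\ c = 0.811.
b & b = max(0, 0.965 + 0.965 − 1) = max(0, 0.930) = 0.930
~(b & b) = 1 − 0.930 = 0.070
So the right-hand bound is ~(b & b) = 0.070.
The residuum of the Łukasiewicz t-norm gives the supremum: min(1, 1 − 0.811 + 0.070).
1 − 0.811 + 0.070 = 0.259, so t = min(1, 0.259) = 0.259.
Check: 0.811 & 0.259 = max(0, 0.070) = 0.070 ≤ 0.070.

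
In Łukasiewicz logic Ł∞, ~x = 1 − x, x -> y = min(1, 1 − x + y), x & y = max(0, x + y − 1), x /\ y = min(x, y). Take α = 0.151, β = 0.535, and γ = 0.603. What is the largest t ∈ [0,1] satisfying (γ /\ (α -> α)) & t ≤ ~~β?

0.932

α -> α = min(1, 1 − 0.151 + 0.151) = min(1, 1.000) = 1.000
γ /\ (α -> α) = min(0.603, 1.000) = 0.603
So the left factor is γ /\ (α -> α) = 0.603.
~β = 1 − 0.535 = 0.465
~~β = 1 − 0.465 = 0.535
So the right-hand bound is ~~β = 0.535.
The residuum of the Łukasiewicz t-norm gives the supremum: min(1, 1 − 0.603 + 0.535).
1 − 0.603 + 0.535 = 0.932, so t = min(1, 0.932) = 0.932.
Check: 0.603 & 0.932 = max(0, 0.535) = 0.535 ≤ 0.535.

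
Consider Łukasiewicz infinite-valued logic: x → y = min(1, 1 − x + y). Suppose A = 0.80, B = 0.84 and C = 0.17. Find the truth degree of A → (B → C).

0.53

B → C = min(1, 1 − 0.84 + 0.17) = min(1, 0.33) = 0.33
A → (B → C) = min(1, 1 − 0.80 + 0.33) = min(1, 0.53) = 0.53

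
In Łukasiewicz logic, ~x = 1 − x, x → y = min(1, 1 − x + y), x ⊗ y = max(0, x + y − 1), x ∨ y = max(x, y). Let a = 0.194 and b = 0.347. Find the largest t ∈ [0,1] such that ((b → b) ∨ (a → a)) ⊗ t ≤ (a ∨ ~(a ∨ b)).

b → b = min(1, 1 − 0.347 + 0.347) = min(1, 1.000) = 1.000
a → a = min(1, 1 − 0.194 + 0.194) = min(1, 1.000) = 1.000
(b → b) ∨ (a → a) = max(1.000, 1.000) = 1.000
So the left factor is (b → b) ∨ (a → a) = 1.000.
a ∨ b = max(0.194, 0.347) = 0.347
~(a ∨ b) = 1 − 0.347 = 0.653
a ∨ ~(a ∨ b) = max(0.194, 0.653) = 0.653
So the right-hand bound is a ∨ ~(a ∨ b) = 0.653.
The residuum of the Łukasiewicz t-norm gives the supremum: min(1, 1 − 1.000 + 0.653).
1 − 1.000 + 0.653 = 0.653, so t = min(1, 0.653) = 0.653.
Check: 1.000 ⊗ 0.653 = max(0, 0.653) = 0.653 ≤ 0.653.

0.653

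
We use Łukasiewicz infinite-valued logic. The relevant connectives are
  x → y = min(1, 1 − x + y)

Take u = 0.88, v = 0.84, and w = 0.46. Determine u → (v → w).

v → w = min(1, 1 − 0.84 + 0.46) = min(1, 0.62) = 0.62
u → (v → w) = min(1, 1 − 0.88 + 0.62) = min(1, 0.74) = 0.74

0.74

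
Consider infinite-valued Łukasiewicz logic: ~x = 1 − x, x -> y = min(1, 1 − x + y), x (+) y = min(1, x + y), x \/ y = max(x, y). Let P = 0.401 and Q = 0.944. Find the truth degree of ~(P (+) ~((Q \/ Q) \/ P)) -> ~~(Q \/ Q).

Q \/ Q = max(0.944, 0.944) = 0.944
(Q \/ Q) \/ P = max(0.944, 0.401) = 0.944
~((Q \/ Q) \/ P) = 1 − 0.944 = 0.056
P (+) ~((Q \/ Q) \/ P) = min(1, 0.401 + 0.056) = min(1, 0.457) = 0.457
~(P (+) ~((Q \/ Q) \/ P)) = 1 − 0.457 = 0.543
~(Q \/ Q) = 1 − 0.944 = 0.056
~~(Q \/ Q) = 1 − 0.056 = 0.944
~(P (+) ~((Q \/ Q) \/ P)) -> ~~(Q \/ Q) = min(1, 1 − 0.543 + 0.944) = min(1, 1.401) = 1.000

1.000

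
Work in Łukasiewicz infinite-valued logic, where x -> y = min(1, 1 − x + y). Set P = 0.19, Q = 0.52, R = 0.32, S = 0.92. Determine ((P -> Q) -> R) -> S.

P -> Q = min(1, 1 − 0.19 + 0.52) = min(1, 1.33) = 1.00
(P -> Q) -> R = min(1, 1 − 1.00 + 0.32) = min(1, 0.32) = 0.32
((P -> Q) -> R) -> S = min(1, 1 − 0.32 + 0.92) = min(1, 1.60) = 1.00

1.00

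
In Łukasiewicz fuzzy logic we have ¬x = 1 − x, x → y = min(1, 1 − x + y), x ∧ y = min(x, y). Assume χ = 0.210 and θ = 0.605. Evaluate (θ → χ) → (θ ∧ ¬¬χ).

θ → χ = min(1, 1 − 0.605 + 0.210) = min(1, 0.605) = 0.605
¬χ = 1 − 0.210 = 0.790
¬¬χ = 1 − 0.790 = 0.210
θ ∧ ¬¬χ = min(0.605, 0.210) = 0.210
(θ → χ) → (θ ∧ ¬¬χ) = min(1, 1 − 0.605 + 0.210) = min(1, 0.605) = 0.605

0.605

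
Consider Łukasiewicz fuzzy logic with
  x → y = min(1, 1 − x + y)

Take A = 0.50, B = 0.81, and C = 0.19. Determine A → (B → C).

0.88

B → C = min(1, 1 − 0.81 + 0.19) = min(1, 0.38) = 0.38
A → (B → C) = min(1, 1 − 0.50 + 0.38) = min(1, 0.88) = 0.88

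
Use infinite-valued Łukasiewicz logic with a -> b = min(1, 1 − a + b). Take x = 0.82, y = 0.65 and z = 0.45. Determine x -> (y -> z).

y -> z = min(1, 1 − 0.65 + 0.45) = min(1, 0.80) = 0.80
x -> (y -> z) = min(1, 1 − 0.82 + 0.80) = min(1, 0.98) = 0.98

0.98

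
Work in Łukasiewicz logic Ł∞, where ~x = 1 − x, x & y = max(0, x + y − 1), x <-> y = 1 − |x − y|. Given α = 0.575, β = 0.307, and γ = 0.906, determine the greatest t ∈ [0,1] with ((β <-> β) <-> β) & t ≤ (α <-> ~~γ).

β <-> β = 1 − |0.307 − 0.307| = 1 − 0.000 = 1.000
(β <-> β) <-> β = 1 − |1.000 − 0.307| = 1 − 0.693 = 0.307
So the left factor is (β <-> β) <-> β = 0.307.
~γ = 1 − 0.906 = 0.094
~~γ = 1 − 0.094 = 0.906
α <-> ~~γ = 1 − |0.575 − 0.906| = 1 − 0.331 = 0.669
So the right-hand bound is α <-> ~~γ = 0.669.
The residuum of the Łukasiewicz t-norm gives the supremum: min(1, 1 − 0.307 + 0.669).
1 − 0.307 + 0.669 = 1.362, so t = min(1, 1.362) = 1.000.
Check: 0.307 & 1.000 = max(0, 0.307) = 0.307 ≤ 0.669.

1.000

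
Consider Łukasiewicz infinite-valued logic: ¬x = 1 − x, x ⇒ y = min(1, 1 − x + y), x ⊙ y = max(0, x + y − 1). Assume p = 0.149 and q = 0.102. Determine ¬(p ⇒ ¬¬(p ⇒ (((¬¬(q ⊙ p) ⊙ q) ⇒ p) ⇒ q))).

0.000

q ⊙ p = max(0, 0.102 + 0.149 − 1) = max(0, -0.749) = 0.000
¬(q ⊙ p) = 1 − 0.000 = 1.000
¬¬(q ⊙ p) = 1 − 1.000 = 0.000
¬¬(q ⊙ p) ⊙ q = max(0, 0.000 + 0.102 − 1) = max(0, -0.898) = 0.000
(¬¬(q ⊙ p) ⊙ q) ⇒ p = min(1, 1 − 0.000 + 0.149) = min(1, 1.149) = 1.000
((¬¬(q ⊙ p) ⊙ q) ⇒ p) ⇒ q = min(1, 1 − 1.000 + 0.102) = min(1, 0.102) = 0.102
p ⇒ (((¬¬(q ⊙ p) ⊙ q) ⇒ p) ⇒ q) = min(1, 1 − 0.149 + 0.102) = min(1, 0.953) = 0.953
¬(p ⇒ (((¬¬(q ⊙ p) ⊙ q) ⇒ p) ⇒ q)) = 1 − 0.953 = 0.047
¬¬(p ⇒ (((¬¬(q ⊙ p) ⊙ q) ⇒ p) ⇒ q)) = 1 − 0.047 = 0.953
p ⇒ ¬¬(p ⇒ (((¬¬(q ⊙ p) ⊙ q) ⇒ p) ⇒ q)) = min(1, 1 − 0.149 + 0.953) = min(1, 1.804) = 1.000
¬(p ⇒ ¬¬(p ⇒ (((¬¬(q ⊙ p) ⊙ q) ⇒ p) ⇒ q))) = 1 − 1.000 = 0.000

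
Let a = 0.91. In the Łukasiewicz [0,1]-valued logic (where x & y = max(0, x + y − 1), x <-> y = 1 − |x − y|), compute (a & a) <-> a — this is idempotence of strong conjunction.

0.91

a & a = max(0, 0.91 + 0.91 − 1) = max(0, 0.82) = 0.82
(a & a) <-> a = 1 − |0.82 − 0.91| = 1 − 0.09 = 0.91
(The value 0.91 < 1 shows this instance is not satisfied; fails in Ł∞ since a ⊗ a = max(0, 2a−1) ≠ a in general.)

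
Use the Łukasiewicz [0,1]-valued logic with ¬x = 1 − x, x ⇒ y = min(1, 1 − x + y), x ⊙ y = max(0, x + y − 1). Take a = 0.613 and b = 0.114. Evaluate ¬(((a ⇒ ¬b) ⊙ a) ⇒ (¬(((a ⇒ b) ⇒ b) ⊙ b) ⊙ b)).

0.499

¬b = 1 − 0.114 = 0.886
a ⇒ ¬b = min(1, 1 − 0.613 + 0.886) = min(1, 1.273) = 1.000
(a ⇒ ¬b) ⊙ a = max(0, 1.000 + 0.613 − 1) = max(0, 0.613) = 0.613
a ⇒ b = min(1, 1 − 0.613 + 0.114) = min(1, 0.501) = 0.501
(a ⇒ b) ⇒ b = min(1, 1 − 0.501 + 0.114) = min(1, 0.613) = 0.613
((a ⇒ b) ⇒ b) ⊙ b = max(0, 0.613 + 0.114 − 1) = max(0, -0.273) = 0.000
¬(((a ⇒ b) ⇒ b) ⊙ b) = 1 − 0.000 = 1.000
¬(((a ⇒ b) ⇒ b) ⊙ b) ⊙ b = max(0, 1.000 + 0.114 − 1) = max(0, 0.114) = 0.114
((a ⇒ ¬b) ⊙ a) ⇒ (¬(((a ⇒ b) ⇒ b) ⊙ b) ⊙ b) = min(1, 1 − 0.613 + 0.114) = min(1, 0.501) = 0.501
¬(((a ⇒ ¬b) ⊙ a) ⇒ (¬(((a ⇒ b) ⇒ b) ⊙ b) ⊙ b)) = 1 − 0.501 = 0.499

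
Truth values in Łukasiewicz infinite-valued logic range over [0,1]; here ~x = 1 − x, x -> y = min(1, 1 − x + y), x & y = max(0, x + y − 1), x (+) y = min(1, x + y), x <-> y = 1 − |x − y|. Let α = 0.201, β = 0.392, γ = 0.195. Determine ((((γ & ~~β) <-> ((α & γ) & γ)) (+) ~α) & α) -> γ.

0.994

~β = 1 − 0.392 = 0.608
~~β = 1 − 0.608 = 0.392
γ & ~~β = max(0, 0.195 + 0.392 − 1) = max(0, -0.413) = 0.000
α & γ = max(0, 0.201 + 0.195 − 1) = max(0, -0.604) = 0.000
(α & γ) & γ = max(0, 0.000 + 0.195 − 1) = max(0, -0.805) = 0.000
(γ & ~~β) <-> ((α & γ) & γ) = 1 − |0.000 − 0.000| = 1 − 0.000 = 1.000
~α = 1 − 0.201 = 0.799
((γ & ~~β) <-> ((α & γ) & γ)) (+) ~α = min(1, 1.000 + 0.799) = min(1, 1.799) = 1.000
(((γ & ~~β) <-> ((α & γ) & γ)) (+) ~α) & α = max(0, 1.000 + 0.201 − 1) = max(0, 0.201) = 0.201
((((γ & ~~β) <-> ((α & γ) & γ)) (+) ~α) & α) -> γ = min(1, 1 − 0.201 + 0.195) = min(1, 0.994) = 0.994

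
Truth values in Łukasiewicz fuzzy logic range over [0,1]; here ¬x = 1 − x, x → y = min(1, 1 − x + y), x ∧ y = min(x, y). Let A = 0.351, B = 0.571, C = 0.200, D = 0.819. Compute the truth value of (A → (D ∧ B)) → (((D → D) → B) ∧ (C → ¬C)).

0.571

D ∧ B = min(0.819, 0.571) = 0.571
A → (D ∧ B) = min(1, 1 − 0.351 + 0.571) = min(1, 1.220) = 1.000
D → D = min(1, 1 − 0.819 + 0.819) = min(1, 1.000) = 1.000
(D → D) → B = min(1, 1 − 1.000 + 0.571) = min(1, 0.571) = 0.571
¬C = 1 − 0.200 = 0.800
C → ¬C = min(1, 1 − 0.200 + 0.800) = min(1, 1.600) = 1.000
((D → D) → B) ∧ (C → ¬C) = min(0.571, 1.000) = 0.571
(A → (D ∧ B)) → (((D → D) → B) ∧ (C → ¬C)) = min(1, 1 − 1.000 + 0.571) = min(1, 0.571) = 0.571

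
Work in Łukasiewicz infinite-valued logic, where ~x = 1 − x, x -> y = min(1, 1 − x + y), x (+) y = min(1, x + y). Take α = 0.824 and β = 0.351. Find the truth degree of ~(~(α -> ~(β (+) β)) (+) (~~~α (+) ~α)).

β (+) β = min(1, 0.351 + 0.351) = min(1, 0.702) = 0.702
~(β (+) β) = 1 − 0.702 = 0.298
α -> ~(β (+) β) = min(1, 1 − 0.824 + 0.298) = min(1, 0.474) = 0.474
~(α -> ~(β (+) β)) = 1 − 0.474 = 0.526
~α = 1 − 0.824 = 0.176
~~α = 1 − 0.176 = 0.824
~~~α = 1 − 0.824 = 0.176
~~~α (+) ~α = min(1, 0.176 + 0.176) = min(1, 0.352) = 0.352
~(α -> ~(β (+) β)) (+) (~~~α (+) ~α) = min(1, 0.526 + 0.352) = min(1, 0.878) = 0.878
~(~(α -> ~(β (+) β)) (+) (~~~α (+) ~α)) = 1 − 0.878 = 0.122

0.122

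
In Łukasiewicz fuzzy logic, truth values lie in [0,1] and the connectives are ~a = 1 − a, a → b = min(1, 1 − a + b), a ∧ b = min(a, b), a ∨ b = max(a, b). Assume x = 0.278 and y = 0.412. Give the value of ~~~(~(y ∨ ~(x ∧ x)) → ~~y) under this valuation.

0.000

x ∧ x = min(0.278, 0.278) = 0.278
~(x ∧ x) = 1 − 0.278 = 0.722
y ∨ ~(x ∧ x) = max(0.412, 0.722) = 0.722
~(y ∨ ~(x ∧ x)) = 1 − 0.722 = 0.278
~y = 1 − 0.412 = 0.588
~~y = 1 − 0.588 = 0.412
~(y ∨ ~(x ∧ x)) → ~~y = min(1, 1 − 0.278 + 0.412) = min(1, 1.134) = 1.000
~(~(y ∨ ~(x ∧ x)) → ~~y) = 1 − 1.000 = 0.000
~~(~(y ∨ ~(x ∧ x)) → ~~y) = 1 − 0.000 = 1.000
~~~(~(y ∨ ~(x ∧ x)) → ~~y) = 1 − 1.000 = 0.000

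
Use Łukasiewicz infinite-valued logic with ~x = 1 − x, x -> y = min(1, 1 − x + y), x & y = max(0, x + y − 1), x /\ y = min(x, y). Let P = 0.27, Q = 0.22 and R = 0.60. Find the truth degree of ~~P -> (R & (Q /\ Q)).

0.73

~P = 1 − 0.27 = 0.73
~~P = 1 − 0.73 = 0.27
Q /\ Q = min(0.22, 0.22) = 0.22
R & (Q /\ Q) = max(0, 0.60 + 0.22 − 1) = max(0, -0.18) = 0.00
~~P -> (R & (Q /\ Q)) = min(1, 1 − 0.27 + 0.00) = min(1, 0.73) = 0.73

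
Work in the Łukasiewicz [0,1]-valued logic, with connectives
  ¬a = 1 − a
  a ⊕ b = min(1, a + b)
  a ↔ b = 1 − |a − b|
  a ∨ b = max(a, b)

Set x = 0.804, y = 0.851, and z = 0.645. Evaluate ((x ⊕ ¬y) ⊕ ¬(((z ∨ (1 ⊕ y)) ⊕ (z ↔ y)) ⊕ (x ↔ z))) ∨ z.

¬y = 1 − 0.851 = 0.149
x ⊕ ¬y = min(1, 0.804 + 0.149) = min(1, 0.953) = 0.953
1 ⊕ y = min(1, 1.000 + 0.851) = min(1, 1.851) = 1.000
z ∨ (1 ⊕ y) = max(0.645, 1.000) = 1.000
z ↔ y = 1 − |0.645 − 0.851| = 1 − 0.206 = 0.794
(z ∨ (1 ⊕ y)) ⊕ (z ↔ y) = min(1, 1.000 + 0.794) = min(1, 1.794) = 1.000
x ↔ z = 1 − |0.804 − 0.645| = 1 − 0.159 = 0.841
((z ∨ (1 ⊕ y)) ⊕ (z ↔ y)) ⊕ (x ↔ z) = min(1, 1.000 + 0.841) = min(1, 1.841) = 1.000
¬(((z ∨ (1 ⊕ y)) ⊕ (z ↔ y)) ⊕ (x ↔ z)) = 1 − 1.000 = 0.000
(x ⊕ ¬y) ⊕ ¬(((z ∨ (1 ⊕ y)) ⊕ (z ↔ y)) ⊕ (x ↔ z)) = min(1, 0.953 + 0.000) = min(1, 0.953) = 0.953
((x ⊕ ¬y) ⊕ ¬(((z ∨ (1 ⊕ y)) ⊕ (z ↔ y)) ⊕ (x ↔ z))) ∨ z = max(0.953, 0.645) = 0.953

0.953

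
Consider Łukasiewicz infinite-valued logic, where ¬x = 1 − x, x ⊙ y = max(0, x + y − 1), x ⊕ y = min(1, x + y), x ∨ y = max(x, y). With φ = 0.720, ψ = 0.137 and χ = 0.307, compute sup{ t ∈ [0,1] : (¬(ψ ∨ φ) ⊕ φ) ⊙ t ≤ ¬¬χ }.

0.307

ψ ∨ φ = max(0.137, 0.720) = 0.720
¬(ψ ∨ φ) = 1 − 0.720 = 0.280
¬(ψ ∨ φ) ⊕ φ = min(1, 0.280 + 0.720) = min(1, 1.000) = 1.000
So the left factor is ¬(ψ ∨ φ) ⊕ φ = 1.000.
¬χ = 1 − 0.307 = 0.693
¬¬χ = 1 − 0.693 = 0.307
So the right-hand bound is ¬¬χ = 0.307.
The residuum of the Łukasiewicz t-norm gives the supremum: min(1, 1 − 1.000 + 0.307).
1 − 1.000 + 0.307 = 0.307, so t = min(1, 0.307) = 0.307.
Check: 1.000 ⊙ 0.307 = max(0, 0.307) = 0.307 ≤ 0.307.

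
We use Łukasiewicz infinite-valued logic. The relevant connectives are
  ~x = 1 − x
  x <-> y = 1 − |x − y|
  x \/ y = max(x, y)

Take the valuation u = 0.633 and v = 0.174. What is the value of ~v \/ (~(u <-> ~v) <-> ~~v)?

0.981

~v = 1 − 0.174 = 0.826
u <-> ~v = 1 − |0.633 − 0.826| = 1 − 0.193 = 0.807
~(u <-> ~v) = 1 − 0.807 = 0.193
~~v = 1 − 0.826 = 0.174
~(u <-> ~v) <-> ~~v = 1 − |0.193 − 0.174| = 1 − 0.019 = 0.981
~v \/ (~(u <-> ~v) <-> ~~v) = max(0.826, 0.981) = 0.981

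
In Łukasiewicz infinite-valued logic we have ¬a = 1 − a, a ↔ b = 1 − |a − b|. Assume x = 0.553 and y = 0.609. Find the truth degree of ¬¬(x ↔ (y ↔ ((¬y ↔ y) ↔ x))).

¬y = 1 − 0.609 = 0.391
¬y ↔ y = 1 − |0.391 − 0.609| = 1 − 0.218 = 0.782
(¬y ↔ y) ↔ x = 1 − |0.782 − 0.553| = 1 − 0.229 = 0.771
y ↔ ((¬y ↔ y) ↔ x) = 1 − |0.609 − 0.771| = 1 − 0.162 = 0.838
x ↔ (y ↔ ((¬y ↔ y) ↔ x)) = 1 − |0.553 − 0.838| = 1 − 0.285 = 0.715
¬(x ↔ (y ↔ ((¬y ↔ y) ↔ x))) = 1 − 0.715 = 0.285
¬¬(x ↔ (y ↔ ((¬y ↔ y) ↔ x))) = 1 − 0.285 = 0.715

0.715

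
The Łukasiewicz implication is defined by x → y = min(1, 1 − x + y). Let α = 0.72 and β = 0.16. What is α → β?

0.44

α → β = min(1, 1 − 0.72 + 0.16) = min(1, 0.44) = 0.44
For comparison, the Gödel implication (1 if x ≤ y else y) would give 0.16.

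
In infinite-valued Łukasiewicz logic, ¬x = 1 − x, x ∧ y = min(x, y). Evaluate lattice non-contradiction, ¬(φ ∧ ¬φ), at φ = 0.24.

¬φ = 1 − 0.24 = 0.76
φ ∧ ¬φ = min(0.24, 0.76) = 0.24
¬(φ ∧ ¬φ) = 1 − 0.24 = 0.76
(The value 0.76 < 1 shows this instance is not satisfied; not a Ł∞-tautology — its value is 1 − min(a, 1−a).)

0.76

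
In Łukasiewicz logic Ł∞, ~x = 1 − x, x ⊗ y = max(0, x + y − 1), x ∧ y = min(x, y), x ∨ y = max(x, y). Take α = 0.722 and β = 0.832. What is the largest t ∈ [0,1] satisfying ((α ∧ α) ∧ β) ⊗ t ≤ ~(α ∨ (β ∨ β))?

α ∧ α = min(0.722, 0.722) = 0.722
(α ∧ α) ∧ β = min(0.722, 0.832) = 0.722
So the left factor is (α ∧ α) ∧ β = 0.722.
β ∨ β = max(0.832, 0.832) = 0.832
α ∨ (β ∨ β) = max(0.722, 0.832) = 0.832
~(α ∨ (β ∨ β)) = 1 − 0.832 = 0.168
So the right-hand bound is ~(α ∨ (β ∨ β)) = 0.168.
The residuum of the Łukasiewicz t-norm gives the supremum: min(1, 1 − 0.722 + 0.168).
1 − 0.722 + 0.168 = 0.446, so t = min(1, 0.446) = 0.446.
Check: 0.722 ⊗ 0.446 = max(0, 0.168) = 0.168 ≤ 0.168.

0.446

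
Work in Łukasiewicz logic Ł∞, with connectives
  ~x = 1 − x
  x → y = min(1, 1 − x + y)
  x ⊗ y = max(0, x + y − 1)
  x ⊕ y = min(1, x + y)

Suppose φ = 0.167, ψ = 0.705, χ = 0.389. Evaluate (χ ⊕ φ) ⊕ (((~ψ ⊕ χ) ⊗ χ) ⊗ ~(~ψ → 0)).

0.556

χ ⊕ φ = min(1, 0.389 + 0.167) = min(1, 0.556) = 0.556
~ψ = 1 − 0.705 = 0.295
~ψ ⊕ χ = min(1, 0.295 + 0.389) = min(1, 0.684) = 0.684
(~ψ ⊕ χ) ⊗ χ = max(0, 0.684 + 0.389 − 1) = max(0, 0.073) = 0.073
~ψ → 0 = min(1, 1 − 0.295 + 0.000) = min(1, 0.705) = 0.705
~(~ψ → 0) = 1 − 0.705 = 0.295
((~ψ ⊕ χ) ⊗ χ) ⊗ ~(~ψ → 0) = max(0, 0.073 + 0.295 − 1) = max(0, -0.632) = 0.000
(χ ⊕ φ) ⊕ (((~ψ ⊕ χ) ⊗ χ) ⊗ ~(~ψ → 0)) = min(1, 0.556 + 0.000) = min(1, 0.556) = 0.556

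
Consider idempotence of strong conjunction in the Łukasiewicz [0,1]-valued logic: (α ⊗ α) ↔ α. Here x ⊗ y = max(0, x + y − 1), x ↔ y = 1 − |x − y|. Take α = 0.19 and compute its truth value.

α ⊗ α = max(0, 0.19 + 0.19 − 1) = max(0, -0.62) = 0.00
(α ⊗ α) ↔ α = 1 − |0.00 − 0.19| = 1 − 0.19 = 0.81
(The value 0.81 < 1 shows this instance is not satisfied; fails in Ł∞ since a ⊗ a = max(0, 2a−1) ≠ a in general.)

0.81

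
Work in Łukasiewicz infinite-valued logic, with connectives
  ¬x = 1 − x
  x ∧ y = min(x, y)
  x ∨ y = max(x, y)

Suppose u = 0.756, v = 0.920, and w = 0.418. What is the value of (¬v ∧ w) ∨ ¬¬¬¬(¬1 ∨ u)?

0.756

¬v = 1 − 0.920 = 0.080
¬v ∧ w = min(0.080, 0.418) = 0.080
¬1 = 1 − 1.000 = 0.000
¬1 ∨ u = max(0.000, 0.756) = 0.756
¬(¬1 ∨ u) = 1 − 0.756 = 0.244
¬¬(¬1 ∨ u) = 1 − 0.244 = 0.756
¬¬¬(¬1 ∨ u) = 1 − 0.756 = 0.244
¬¬¬¬(¬1 ∨ u) = 1 − 0.244 = 0.756
(¬v ∧ w) ∨ ¬¬¬¬(¬1 ∨ u) = max(0.080, 0.756) = 0.756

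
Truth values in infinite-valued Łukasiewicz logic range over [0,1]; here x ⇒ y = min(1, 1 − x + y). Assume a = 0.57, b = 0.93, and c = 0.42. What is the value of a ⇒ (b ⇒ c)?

0.92

b ⇒ c = min(1, 1 − 0.93 + 0.42) = min(1, 0.49) = 0.49
a ⇒ (b ⇒ c) = min(1, 1 − 0.57 + 0.49) = min(1, 0.92) = 0.92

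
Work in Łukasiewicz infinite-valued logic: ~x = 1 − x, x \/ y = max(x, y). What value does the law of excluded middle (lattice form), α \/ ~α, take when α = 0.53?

0.53

~α = 1 − 0.53 = 0.47
α \/ ~α = max(0.53, 0.47) = 0.53
(The value 0.53 < 1 shows this instance is not satisfied; not a Ł∞-tautology — its value is max(a, 1−a).)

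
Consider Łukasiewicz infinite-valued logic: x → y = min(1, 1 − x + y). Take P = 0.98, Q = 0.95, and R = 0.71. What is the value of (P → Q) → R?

P → Q = min(1, 1 − 0.98 + 0.95) = min(1, 0.97) = 0.97
(P → Q) → R = min(1, 1 − 0.97 + 0.71) = min(1, 0.74) = 0.74

0.74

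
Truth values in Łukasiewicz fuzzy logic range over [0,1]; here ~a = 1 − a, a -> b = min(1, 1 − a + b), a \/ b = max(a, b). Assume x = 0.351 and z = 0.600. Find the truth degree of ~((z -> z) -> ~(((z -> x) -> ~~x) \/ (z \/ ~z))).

0.600

z -> z = min(1, 1 − 0.600 + 0.600) = min(1, 1.000) = 1.000
z -> x = min(1, 1 − 0.600 + 0.351) = min(1, 0.751) = 0.751
~x = 1 − 0.351 = 0.649
~~x = 1 − 0.649 = 0.351
(z -> x) -> ~~x = min(1, 1 − 0.751 + 0.351) = min(1, 0.600) = 0.600
~z = 1 − 0.600 = 0.400
z \/ ~z = max(0.600, 0.400) = 0.600
((z -> x) -> ~~x) \/ (z \/ ~z) = max(0.600, 0.600) = 0.600
~(((z -> x) -> ~~x) \/ (z \/ ~z)) = 1 − 0.600 = 0.400
(z -> z) -> ~(((z -> x) -> ~~x) \/ (z \/ ~z)) = min(1, 1 − 1.000 + 0.400) = min(1, 0.400) = 0.400
~((z -> z) -> ~(((z -> x) -> ~~x) \/ (z \/ ~z))) = 1 − 0.400 = 0.600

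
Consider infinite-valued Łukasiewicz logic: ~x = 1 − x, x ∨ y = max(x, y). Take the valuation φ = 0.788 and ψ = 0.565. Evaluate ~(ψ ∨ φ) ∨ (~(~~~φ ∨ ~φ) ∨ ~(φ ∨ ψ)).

0.788

ψ ∨ φ = max(0.565, 0.788) = 0.788
~(ψ ∨ φ) = 1 − 0.788 = 0.212
~φ = 1 − 0.788 = 0.212
~~φ = 1 − 0.212 = 0.788
~~~φ = 1 − 0.788 = 0.212
~~~φ ∨ ~φ = max(0.212, 0.212) = 0.212
~(~~~φ ∨ ~φ) = 1 − 0.212 = 0.788
φ ∨ ψ = max(0.788, 0.565) = 0.788
~(φ ∨ ψ) = 1 − 0.788 = 0.212
~(~~~φ ∨ ~φ) ∨ ~(φ ∨ ψ) = max(0.788, 0.212) = 0.788
~(ψ ∨ φ) ∨ (~(~~~φ ∨ ~φ) ∨ ~(φ ∨ ψ)) = max(0.212, 0.788) = 0.788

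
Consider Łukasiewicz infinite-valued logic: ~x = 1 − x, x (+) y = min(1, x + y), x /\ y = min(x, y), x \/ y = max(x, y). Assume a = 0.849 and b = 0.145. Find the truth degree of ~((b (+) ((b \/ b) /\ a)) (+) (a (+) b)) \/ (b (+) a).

0.994

b \/ b = max(0.145, 0.145) = 0.145
(b \/ b) /\ a = min(0.145, 0.849) = 0.145
b (+) ((b \/ b) /\ a) = min(1, 0.145 + 0.145) = min(1, 0.290) = 0.290
a (+) b = min(1, 0.849 + 0.145) = min(1, 0.994) = 0.994
(b (+) ((b \/ b) /\ a)) (+) (a (+) b) = min(1, 0.290 + 0.994) = min(1, 1.284) = 1.000
~((b (+) ((b \/ b) /\ a)) (+) (a (+) b)) = 1 − 1.000 = 0.000
b (+) a = min(1, 0.145 + 0.849) = min(1, 0.994) = 0.994
~((b (+) ((b \/ b) /\ a)) (+) (a (+) b)) \/ (b (+) a) = max(0.000, 0.994) = 0.994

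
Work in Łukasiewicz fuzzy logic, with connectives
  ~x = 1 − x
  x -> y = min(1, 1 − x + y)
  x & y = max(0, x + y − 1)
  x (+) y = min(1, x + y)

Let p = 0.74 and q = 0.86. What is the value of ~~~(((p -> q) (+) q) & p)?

p -> q = min(1, 1 − 0.74 + 0.86) = min(1, 1.12) = 1.00
(p -> q) (+) q = min(1, 1.00 + 0.86) = min(1, 1.86) = 1.00
((p -> q) (+) q) & p = max(0, 1.00 + 0.74 − 1) = max(0, 0.74) = 0.74
~(((p -> q) (+) q) & p) = 1 − 0.74 = 0.26
~~(((p -> q) (+) q) & p) = 1 − 0.26 = 0.74
~~~(((p -> q) (+) q) & p) = 1 − 0.74 = 0.26

0.26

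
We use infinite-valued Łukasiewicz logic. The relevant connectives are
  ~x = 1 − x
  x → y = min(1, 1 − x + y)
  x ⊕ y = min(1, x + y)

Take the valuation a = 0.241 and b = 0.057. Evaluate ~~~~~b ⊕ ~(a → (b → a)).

~b = 1 − 0.057 = 0.943
~~b = 1 − 0.943 = 0.057
~~~b = 1 − 0.057 = 0.943
~~~~b = 1 − 0.943 = 0.057
~~~~~b = 1 − 0.057 = 0.943
b → a = min(1, 1 − 0.057 + 0.241) = min(1, 1.184) = 1.000
a → (b → a) = min(1, 1 − 0.241 + 1.000) = min(1, 1.759) = 1.000
~(a → (b → a)) = 1 − 1.000 = 0.000
~~~~~b ⊕ ~(a → (b → a)) = min(1, 0.943 + 0.000) = min(1, 0.943) = 0.943

0.943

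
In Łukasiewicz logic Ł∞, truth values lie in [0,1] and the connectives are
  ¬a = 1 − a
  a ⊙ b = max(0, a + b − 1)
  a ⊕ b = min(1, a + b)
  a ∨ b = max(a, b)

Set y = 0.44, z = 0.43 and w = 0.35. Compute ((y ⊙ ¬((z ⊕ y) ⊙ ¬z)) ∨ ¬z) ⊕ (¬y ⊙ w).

0.57

z ⊕ y = min(1, 0.43 + 0.44) = min(1, 0.87) = 0.87
¬z = 1 − 0.43 = 0.57
(z ⊕ y) ⊙ ¬z = max(0, 0.87 + 0.57 − 1) = max(0, 0.44) = 0.44
¬((z ⊕ y) ⊙ ¬z) = 1 − 0.44 = 0.56
y ⊙ ¬((z ⊕ y) ⊙ ¬z) = max(0, 0.44 + 0.56 − 1) = max(0, 0.00) = 0.00
(y ⊙ ¬((z ⊕ y) ⊙ ¬z)) ∨ ¬z = max(0.00, 0.57) = 0.57
¬y = 1 − 0.44 = 0.56
¬y ⊙ w = max(0, 0.56 + 0.35 − 1) = max(0, -0.09) = 0.00
((y ⊙ ¬((z ⊕ y) ⊙ ¬z)) ∨ ¬z) ⊕ (¬y ⊙ w) = min(1, 0.57 + 0.00) = min(1, 0.57) = 0.57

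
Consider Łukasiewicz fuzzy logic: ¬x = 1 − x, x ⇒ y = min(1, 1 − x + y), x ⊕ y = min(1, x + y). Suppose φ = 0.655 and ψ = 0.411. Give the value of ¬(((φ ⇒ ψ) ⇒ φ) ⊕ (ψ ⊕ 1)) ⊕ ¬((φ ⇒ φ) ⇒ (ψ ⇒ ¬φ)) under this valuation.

φ ⇒ ψ = min(1, 1 − 0.655 + 0.411) = min(1, 0.756) = 0.756
(φ ⇒ ψ) ⇒ φ = min(1, 1 − 0.756 + 0.655) = min(1, 0.899) = 0.899
ψ ⊕ 1 = min(1, 0.411 + 1.000) = min(1, 1.411) = 1.000
((φ ⇒ ψ) ⇒ φ) ⊕ (ψ ⊕ 1) = min(1, 0.899 + 1.000) = min(1, 1.899) = 1.000
¬(((φ ⇒ ψ) ⇒ φ) ⊕ (ψ ⊕ 1)) = 1 − 1.000 = 0.000
φ ⇒ φ = min(1, 1 − 0.655 + 0.655) = min(1, 1.000) = 1.000
¬φ = 1 − 0.655 = 0.345
ψ ⇒ ¬φ = min(1, 1 − 0.411 + 0.345) = min(1, 0.934) = 0.934
(φ ⇒ φ) ⇒ (ψ ⇒ ¬φ) = min(1, 1 − 1.000 + 0.934) = min(1, 0.934) = 0.934
¬((φ ⇒ φ) ⇒ (ψ ⇒ ¬φ)) = 1 − 0.934 = 0.066
¬(((φ ⇒ ψ) ⇒ φ) ⊕ (ψ ⊕ 1)) ⊕ ¬((φ ⇒ φ) ⇒ (ψ ⇒ ¬φ)) = min(1, 0.000 + 0.066) = min(1, 0.066) = 0.066

0.066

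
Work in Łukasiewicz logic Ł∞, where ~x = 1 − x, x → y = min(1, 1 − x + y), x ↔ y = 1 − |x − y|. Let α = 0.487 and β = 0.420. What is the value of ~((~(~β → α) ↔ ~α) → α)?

0.093

~β = 1 − 0.420 = 0.580
~β → α = min(1, 1 − 0.580 + 0.487) = min(1, 0.907) = 0.907
~(~β → α) = 1 − 0.907 = 0.093
~α = 1 − 0.487 = 0.513
~(~β → α) ↔ ~α = 1 − |0.093 − 0.513| = 1 − 0.420 = 0.580
(~(~β → α) ↔ ~α) → α = min(1, 1 − 0.580 + 0.487) = min(1, 0.907) = 0.907
~((~(~β → α) ↔ ~α) → α) = 1 − 0.907 = 0.093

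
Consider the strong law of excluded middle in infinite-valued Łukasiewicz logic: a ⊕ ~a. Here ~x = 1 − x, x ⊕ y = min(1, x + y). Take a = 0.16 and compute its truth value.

~a = 1 − 0.16 = 0.84
a ⊕ ~a = min(1, 0.16 + 0.84) = min(1, 1.00) = 1.00
(As expected: always 1 in Ł∞ since a ⊕ (1−a) = 1.)

1.00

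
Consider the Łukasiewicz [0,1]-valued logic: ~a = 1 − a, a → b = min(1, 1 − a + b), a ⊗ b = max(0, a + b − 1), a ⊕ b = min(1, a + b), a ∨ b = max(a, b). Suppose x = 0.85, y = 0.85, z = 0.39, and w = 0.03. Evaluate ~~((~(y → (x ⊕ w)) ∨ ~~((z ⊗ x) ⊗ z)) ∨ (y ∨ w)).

0.85

x ⊕ w = min(1, 0.85 + 0.03) = min(1, 0.88) = 0.88
y → (x ⊕ w) = min(1, 1 − 0.85 + 0.88) = min(1, 1.03) = 1.00
~(y → (x ⊕ w)) = 1 − 1.00 = 0.00
z ⊗ x = max(0, 0.39 + 0.85 − 1) = max(0, 0.24) = 0.24
(z ⊗ x) ⊗ z = max(0, 0.24 + 0.39 − 1) = max(0, -0.37) = 0.00
~((z ⊗ x) ⊗ z) = 1 − 0.00 = 1.00
~~((z ⊗ x) ⊗ z) = 1 − 1.00 = 0.00
~(y → (x ⊕ w)) ∨ ~~((z ⊗ x) ⊗ z) = max(0.00, 0.00) = 0.00
y ∨ w = max(0.85, 0.03) = 0.85
(~(y → (x ⊕ w)) ∨ ~~((z ⊗ x) ⊗ z)) ∨ (y ∨ w) = max(0.00, 0.85) = 0.85
~((~(y → (x ⊕ w)) ∨ ~~((z ⊗ x) ⊗ z)) ∨ (y ∨ w)) = 1 − 0.85 = 0.15
~~((~(y → (x ⊕ w)) ∨ ~~((z ⊗ x) ⊗ z)) ∨ (y ∨ w)) = 1 − 0.15 = 0.85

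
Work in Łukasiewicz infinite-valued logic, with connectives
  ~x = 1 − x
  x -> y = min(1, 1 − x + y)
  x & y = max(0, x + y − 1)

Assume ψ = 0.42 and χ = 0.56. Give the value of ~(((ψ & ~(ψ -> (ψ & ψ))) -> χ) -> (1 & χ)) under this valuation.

0.44

ψ & ψ = max(0, 0.42 + 0.42 − 1) = max(0, -0.16) = 0.00
ψ -> (ψ & ψ) = min(1, 1 − 0.42 + 0.00) = min(1, 0.58) = 0.58
~(ψ -> (ψ & ψ)) = 1 − 0.58 = 0.42
ψ & ~(ψ -> (ψ & ψ)) = max(0, 0.42 + 0.42 − 1) = max(0, -0.16) = 0.00
(ψ & ~(ψ -> (ψ & ψ))) -> χ = min(1, 1 − 0.00 + 0.56) = min(1, 1.56) = 1.00
1 & χ = max(0, 1.00 + 0.56 − 1) = max(0, 0.56) = 0.56
((ψ & ~(ψ -> (ψ & ψ))) -> χ) -> (1 & χ) = min(1, 1 − 1.00 + 0.56) = min(1, 0.56) = 0.56
~(((ψ & ~(ψ -> (ψ & ψ))) -> χ) -> (1 & χ)) = 1 − 0.56 = 0.44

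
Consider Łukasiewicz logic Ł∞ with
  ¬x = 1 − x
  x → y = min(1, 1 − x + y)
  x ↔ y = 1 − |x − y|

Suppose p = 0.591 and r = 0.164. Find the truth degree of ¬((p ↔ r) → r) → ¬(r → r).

0.591

p ↔ r = 1 − |0.591 − 0.164| = 1 − 0.427 = 0.573
(p ↔ r) → r = min(1, 1 − 0.573 + 0.164) = min(1, 0.591) = 0.591
¬((p ↔ r) → r) = 1 − 0.591 = 0.409
r → r = min(1, 1 − 0.164 + 0.164) = min(1, 1.000) = 1.000
¬(r → r) = 1 − 1.000 = 0.000
¬((p ↔ r) → r) → ¬(r → r) = min(1, 1 − 0.409 + 0.000) = min(1, 0.591) = 0.591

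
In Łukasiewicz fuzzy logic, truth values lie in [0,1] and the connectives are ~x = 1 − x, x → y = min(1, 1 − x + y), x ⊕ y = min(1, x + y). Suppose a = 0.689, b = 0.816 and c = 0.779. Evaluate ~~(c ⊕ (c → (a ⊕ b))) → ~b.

0.184

a ⊕ b = min(1, 0.689 + 0.816) = min(1, 1.505) = 1.000
c → (a ⊕ b) = min(1, 1 − 0.779 + 1.000) = min(1, 1.221) = 1.000
c ⊕ (c → (a ⊕ b)) = min(1, 0.779 + 1.000) = min(1, 1.779) = 1.000
~(c ⊕ (c → (a ⊕ b))) = 1 − 1.000 = 0.000
~~(c ⊕ (c → (a ⊕ b))) = 1 − 0.000 = 1.000
~b = 1 − 0.816 = 0.184
~~(c ⊕ (c → (a ⊕ b))) → ~b = min(1, 1 − 1.000 + 0.184) = min(1, 0.184) = 0.184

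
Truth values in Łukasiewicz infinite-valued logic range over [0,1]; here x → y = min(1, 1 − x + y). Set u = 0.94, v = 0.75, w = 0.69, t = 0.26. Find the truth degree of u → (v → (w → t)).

w → t = min(1, 1 − 0.69 + 0.26) = min(1, 0.57) = 0.57
v → (w → t) = min(1, 1 − 0.75 + 0.57) = min(1, 0.82) = 0.82
u → (v → (w → t)) = min(1, 1 − 0.94 + 0.82) = min(1, 0.88) = 0.88

0.88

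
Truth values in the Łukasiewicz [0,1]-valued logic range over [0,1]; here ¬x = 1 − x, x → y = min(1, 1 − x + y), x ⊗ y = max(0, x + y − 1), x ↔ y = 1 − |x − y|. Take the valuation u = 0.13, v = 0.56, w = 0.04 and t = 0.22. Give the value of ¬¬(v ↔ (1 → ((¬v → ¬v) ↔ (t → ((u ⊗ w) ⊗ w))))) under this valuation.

0.78

¬v = 1 − 0.56 = 0.44
¬v → ¬v = min(1, 1 − 0.44 + 0.44) = min(1, 1.00) = 1.00
u ⊗ w = max(0, 0.13 + 0.04 − 1) = max(0, -0.83) = 0.00
(u ⊗ w) ⊗ w = max(0, 0.00 + 0.04 − 1) = max(0, -0.96) = 0.00
t → ((u ⊗ w) ⊗ w) = min(1, 1 − 0.22 + 0.00) = min(1, 0.78) = 0.78
(¬v → ¬v) ↔ (t → ((u ⊗ w) ⊗ w)) = 1 − |1.00 − 0.78| = 1 − 0.22 = 0.78
1 → ((¬v → ¬v) ↔ (t → ((u ⊗ w) ⊗ w))) = min(1, 1 − 1.00 + 0.78) = min(1, 0.78) = 0.78
v ↔ (1 → ((¬v → ¬v) ↔ (t → ((u ⊗ w) ⊗ w)))) = 1 − |0.56 − 0.78| = 1 − 0.22 = 0.78
¬(v ↔ (1 → ((¬v → ¬v) ↔ (t → ((u ⊗ w) ⊗ w))))) = 1 − 0.78 = 0.22
¬¬(v ↔ (1 → ((¬v → ¬v) ↔ (t → ((u ⊗ w) ⊗ w))))) = 1 − 0.22 = 0.78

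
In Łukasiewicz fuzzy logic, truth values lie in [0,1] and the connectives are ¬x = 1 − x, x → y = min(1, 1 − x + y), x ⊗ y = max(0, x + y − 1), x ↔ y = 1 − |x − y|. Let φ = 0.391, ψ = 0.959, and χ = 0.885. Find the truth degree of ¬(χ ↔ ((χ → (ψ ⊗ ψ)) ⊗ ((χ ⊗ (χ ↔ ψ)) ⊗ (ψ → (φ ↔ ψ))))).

0.601

ψ ⊗ ψ = max(0, 0.959 + 0.959 − 1) = max(0, 0.918) = 0.918
χ → (ψ ⊗ ψ) = min(1, 1 − 0.885 + 0.918) = min(1, 1.033) = 1.000
χ ↔ ψ = 1 − |0.885 − 0.959| = 1 − 0.074 = 0.926
χ ⊗ (χ ↔ ψ) = max(0, 0.885 + 0.926 − 1) = max(0, 0.811) = 0.811
φ ↔ ψ = 1 − |0.391 − 0.959| = 1 − 0.568 = 0.432
ψ → (φ ↔ ψ) = min(1, 1 − 0.959 + 0.432) = min(1, 0.473) = 0.473
(χ ⊗ (χ ↔ ψ)) ⊗ (ψ → (φ ↔ ψ)) = max(0, 0.811 + 0.473 − 1) = max(0, 0.284) = 0.284
(χ → (ψ ⊗ ψ)) ⊗ ((χ ⊗ (χ ↔ ψ)) ⊗ (ψ → (φ ↔ ψ))) = max(0, 1.000 + 0.284 − 1) = max(0, 0.284) = 0.284
χ ↔ ((χ → (ψ ⊗ ψ)) ⊗ ((χ ⊗ (χ ↔ ψ)) ⊗ (ψ → (φ ↔ ψ)))) = 1 − |0.885 − 0.284| = 1 − 0.601 = 0.399
¬(χ ↔ ((χ → (ψ ⊗ ψ)) ⊗ ((χ ⊗ (χ ↔ ψ)) ⊗ (ψ → (φ ↔ ψ))))) = 1 − 0.399 = 0.601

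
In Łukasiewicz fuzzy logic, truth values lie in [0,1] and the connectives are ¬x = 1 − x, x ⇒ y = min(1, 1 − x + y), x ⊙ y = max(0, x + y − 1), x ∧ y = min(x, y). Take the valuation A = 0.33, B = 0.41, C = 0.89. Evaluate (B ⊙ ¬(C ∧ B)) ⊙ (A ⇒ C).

C ∧ B = min(0.89, 0.41) = 0.41
¬(C ∧ B) = 1 − 0.41 = 0.59
B ⊙ ¬(C ∧ B) = max(0, 0.41 + 0.59 − 1) = max(0, 0.00) = 0.00
A ⇒ C = min(1, 1 − 0.33 + 0.89) = min(1, 1.56) = 1.00
(B ⊙ ¬(C ∧ B)) ⊙ (A ⇒ C) = max(0, 0.00 + 1.00 − 1) = max(0, 0.00) = 0.00

0.00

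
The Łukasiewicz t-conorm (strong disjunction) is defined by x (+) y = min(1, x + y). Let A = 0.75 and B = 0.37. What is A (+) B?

1.00

A (+) B = min(1, 0.75 + 0.37) = min(1, 1.12) = 1.00
For comparison, the Gödel t-conorm max(x, y) would give 0.75.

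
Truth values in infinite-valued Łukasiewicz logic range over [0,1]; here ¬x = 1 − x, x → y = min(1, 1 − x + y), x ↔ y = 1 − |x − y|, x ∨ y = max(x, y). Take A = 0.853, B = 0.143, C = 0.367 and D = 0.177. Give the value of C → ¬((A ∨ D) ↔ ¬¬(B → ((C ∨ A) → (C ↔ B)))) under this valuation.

A ∨ D = max(0.853, 0.177) = 0.853
C ∨ A = max(0.367, 0.853) = 0.853
C ↔ B = 1 − |0.367 − 0.143| = 1 − 0.224 = 0.776
(C ∨ A) → (C ↔ B) = min(1, 1 − 0.853 + 0.776) = min(1, 0.923) = 0.923
B → ((C ∨ A) → (C ↔ B)) = min(1, 1 − 0.143 + 0.923) = min(1, 1.780) = 1.000
¬(B → ((C ∨ A) → (C ↔ B))) = 1 − 1.000 = 0.000
¬¬(B → ((C ∨ A) → (C ↔ B))) = 1 − 0.000 = 1.000
(A ∨ D) ↔ ¬¬(B → ((C ∨ A) → (C ↔ B))) = 1 − |0.853 − 1.000| = 1 − 0.147 = 0.853
¬((A ∨ D) ↔ ¬¬(B → ((C ∨ A) → (C ↔ B)))) = 1 − 0.853 = 0.147
C → ¬((A ∨ D) ↔ ¬¬(B → ((C ∨ A) → (C ↔ B)))) = min(1, 1 − 0.367 + 0.147) = min(1, 0.780) = 0.780

0.780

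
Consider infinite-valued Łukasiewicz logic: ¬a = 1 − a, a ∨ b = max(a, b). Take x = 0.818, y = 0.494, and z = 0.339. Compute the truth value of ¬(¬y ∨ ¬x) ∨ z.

¬y = 1 − 0.494 = 0.506
¬x = 1 − 0.818 = 0.182
¬y ∨ ¬x = max(0.506, 0.182) = 0.506
¬(¬y ∨ ¬x) = 1 − 0.506 = 0.494
¬(¬y ∨ ¬x) ∨ z = max(0.494, 0.339) = 0.494

0.494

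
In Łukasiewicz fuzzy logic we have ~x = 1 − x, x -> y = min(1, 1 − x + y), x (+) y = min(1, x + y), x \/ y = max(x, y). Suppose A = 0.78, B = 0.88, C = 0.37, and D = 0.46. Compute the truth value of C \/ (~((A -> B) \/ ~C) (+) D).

0.46

A -> B = min(1, 1 − 0.78 + 0.88) = min(1, 1.10) = 1.00
~C = 1 − 0.37 = 0.63
(A -> B) \/ ~C = max(1.00, 0.63) = 1.00
~((A -> B) \/ ~C) = 1 − 1.00 = 0.00
~((A -> B) \/ ~C) (+) D = min(1, 0.00 + 0.46) = min(1, 0.46) = 0.46
C \/ (~((A -> B) \/ ~C) (+) D) = max(0.37, 0.46) = 0.46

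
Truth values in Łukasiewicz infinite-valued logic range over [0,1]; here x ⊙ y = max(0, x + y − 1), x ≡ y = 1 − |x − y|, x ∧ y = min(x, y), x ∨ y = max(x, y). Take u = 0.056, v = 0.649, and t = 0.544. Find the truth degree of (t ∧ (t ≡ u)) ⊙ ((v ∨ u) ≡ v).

t ≡ u = 1 − |0.544 − 0.056| = 1 − 0.488 = 0.512
t ∧ (t ≡ u) = min(0.544, 0.512) = 0.512
v ∨ u = max(0.649, 0.056) = 0.649
(v ∨ u) ≡ v = 1 − |0.649 − 0.649| = 1 − 0.000 = 1.000
(t ∧ (t ≡ u)) ⊙ ((v ∨ u) ≡ v) = max(0, 0.512 + 1.000 − 1) = max(0, 0.512) = 0.512

0.512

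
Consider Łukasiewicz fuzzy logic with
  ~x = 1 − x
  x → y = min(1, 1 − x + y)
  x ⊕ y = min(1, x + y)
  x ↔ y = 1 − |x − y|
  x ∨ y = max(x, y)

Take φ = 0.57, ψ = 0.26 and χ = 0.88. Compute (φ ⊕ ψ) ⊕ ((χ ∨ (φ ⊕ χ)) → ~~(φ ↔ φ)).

φ ⊕ ψ = min(1, 0.57 + 0.26) = min(1, 0.83) = 0.83
φ ⊕ χ = min(1, 0.57 + 0.88) = min(1, 1.45) = 1.00
χ ∨ (φ ⊕ χ) = max(0.88, 1.00) = 1.00
φ ↔ φ = 1 − |0.57 − 0.57| = 1 − 0.00 = 1.00
~(φ ↔ φ) = 1 − 1.00 = 0.00
~~(φ ↔ φ) = 1 − 0.00 = 1.00
(χ ∨ (φ ⊕ χ)) → ~~(φ ↔ φ) = min(1, 1 − 1.00 + 1.00) = min(1, 1.00) = 1.00
(φ ⊕ ψ) ⊕ ((χ ∨ (φ ⊕ χ)) → ~~(φ ↔ φ)) = min(1, 0.83 + 1.00) = min(1, 1.83) = 1.00

1.00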